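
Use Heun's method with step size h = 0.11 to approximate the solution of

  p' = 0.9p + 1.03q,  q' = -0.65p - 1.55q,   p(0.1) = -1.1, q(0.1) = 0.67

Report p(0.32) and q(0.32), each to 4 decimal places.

Heun on (p,q): k1 = f(x_n, state_n); k2 = f(x_n + h, state_n + h·k1); state_{n+1} = state_n + (h/2)·(k1 + k2).
0.100000: (-1.100000, 0.670000)
  k1 = (-0.299900, -0.323500)
  predictor → (-1.132989, 0.634415)
  k2 = (-0.366243, -0.246900)
  → (-1.136638, 0.638628)
0.210000: (-1.136638, 0.638628)
  k1 = (-0.365187, -0.251059)
  predictor → (-1.176808, 0.611012)
  k2 = (-0.429786, -0.182142)
  → (-1.180361, 0.614802)
(p(0.32), q(0.32)) ≈ (-1.1804, 0.6148)

-1.1804, 0.6148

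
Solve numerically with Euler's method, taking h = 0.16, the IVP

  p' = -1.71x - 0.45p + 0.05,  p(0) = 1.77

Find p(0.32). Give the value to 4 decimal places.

1.4959

Euler: p_{n+1} = p_n + h·f(x_n, p_n).
x=0.000000, p=1.770000: f=-0.746500 → p ← 1.770000 + 0.16·(-0.746500) = 1.650560
x=0.160000, p=1.650560: f=-0.966352 → p ← 1.650560 + 0.16·(-0.966352) = 1.495944
p(0.32) ≈ 1.4959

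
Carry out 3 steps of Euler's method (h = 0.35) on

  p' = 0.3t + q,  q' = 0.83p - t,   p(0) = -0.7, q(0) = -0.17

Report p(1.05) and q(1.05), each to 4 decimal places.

Euler on (p,q): p_{n+1} = p_n + h·p', q_{n+1} = q_n + h·q'.
0.000000: (-0.700000, -0.170000); f=(-0.170000, -0.581000) → (-0.759500, -0.373350)
0.350000: (-0.759500, -0.373350); f=(-0.268350, -0.980385) → (-0.853422, -0.716485)
0.700000: (-0.853422, -0.716485); f=(-0.506485, -1.408341) → (-1.030692, -1.209404)
(p(1.05), q(1.05)) ≈ (-1.0307, -1.2094)

-1.0307, -1.2094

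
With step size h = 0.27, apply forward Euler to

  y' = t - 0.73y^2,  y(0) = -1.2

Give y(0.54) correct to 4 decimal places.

Euler: y_{n+1} = y_n + h·f(t_n, y_n).
t=0.000000, y=-1.200000: f=-1.051200 → y ← -1.200000 + 0.27·(-1.051200) = -1.483824
t=0.270000, y=-1.483824: f=-1.337266 → y ← -1.483824 + 0.27·(-1.337266) = -1.844886
y(0.54) ≈ -1.8449

-1.8449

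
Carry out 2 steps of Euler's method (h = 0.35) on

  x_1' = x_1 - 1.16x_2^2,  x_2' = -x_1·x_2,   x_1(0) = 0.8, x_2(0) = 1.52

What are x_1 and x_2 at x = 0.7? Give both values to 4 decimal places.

-0.2946, 1.0400

Euler on (x_1,x_2): x_1_{n+1} = x_1_n + h·x_1', x_2_{n+1} = x_2_n + h·x_2'.
0.000000: (0.800000, 1.520000); f=(-1.880064, -1.216000) → (0.141978, 1.094400)
0.350000: (0.141978, 1.094400); f=(-1.247368, -0.155380) → (-0.294601, 1.040017)
(x_1(0.7), x_2(0.7)) ≈ (-0.2946, 1.0400)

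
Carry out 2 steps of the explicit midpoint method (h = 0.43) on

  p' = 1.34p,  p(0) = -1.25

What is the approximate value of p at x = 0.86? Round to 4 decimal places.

Midpoint: k1 = f(x_n, p_n); k2 = f(x_n + h/2, p_n + (h/2)·k1); p_{n+1} = p_n + h·k2.
x=0.000000, p=-1.250000:
  k1 = f(0.000000, -1.250000) = -1.675000
  k2 = f(0.215000, -1.610125) = -2.157568
  p ← -1.250000 + 0.43·(-2.157568) = -2.177754
x=0.430000, p=-2.177754:
  k1 = f(0.430000, -2.177754) = -2.918190
  k2 = f(0.645000, -2.805165) = -3.758921
  p ← -2.177754 + 0.43·(-3.758921) = -3.794090
p(0.86) ≈ -3.7941

-3.7941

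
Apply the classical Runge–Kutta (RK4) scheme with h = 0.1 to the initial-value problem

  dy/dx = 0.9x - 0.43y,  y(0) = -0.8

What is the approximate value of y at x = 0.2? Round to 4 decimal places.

RK4: k1 = f(x_n, y_n); k2 = f(x_n + h/2, y_n + (h/2)·k1); k3 = f(x_n + h/2, y_n + (h/2)·k2); k4 = f(x_n + h, y_n + h·k3); y_{n+1} = y_n + (h/6)·(k1 + 2k2 + 2k3 + k4).
x=0.000000, y=-0.800000:
  k1 = f(0.000000, -0.800000) = 0.344000
  k2 = f(0.050000, -0.782800) = 0.381604
  k3 = f(0.050000, -0.780920) = 0.380796
  k4 = f(0.100000, -0.761920) = 0.417626
  y ← -0.800000 + (0.1/6)·(k1 + 2k2 + 2k3 + k4) = -0.761893
x=0.100000, y=-0.761893:
  k1 = f(0.100000, -0.761893) = 0.417614
  k2 = f(0.150000, -0.741012) = 0.453635
  k3 = f(0.150000, -0.739211) = 0.452861
  k4 = f(0.200000, -0.716607) = 0.488141
  y ← -0.761893 + (0.1/6)·(k1 + 2k2 + 2k3 + k4) = -0.716580
y(0.2) ≈ -0.7166

-0.7166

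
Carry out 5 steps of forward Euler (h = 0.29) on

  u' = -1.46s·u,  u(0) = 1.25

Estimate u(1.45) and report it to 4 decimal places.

0.2659

Euler: u_{n+1} = u_n + h·f(s_n, u_n).
s=0.000000, u=1.250000: f=0.000000 → u ← 1.250000 + 0.29·0.000000 = 1.250000
s=0.290000, u=1.250000: f=-0.529250 → u ← 1.250000 + 0.29·(-0.529250) = 1.096518
s=0.580000, u=1.096518: f=-0.928531 → u ← 1.096518 + 0.29·(-0.928531) = 0.827244
s=0.870000, u=0.827244: f=-1.050765 → u ← 0.827244 + 0.29·(-1.050765) = 0.522522
s=1.160000, u=0.522522: f=-0.884943 → u ← 0.522522 + 0.29·(-0.884943) = 0.265888
u(1.45) ≈ 0.2659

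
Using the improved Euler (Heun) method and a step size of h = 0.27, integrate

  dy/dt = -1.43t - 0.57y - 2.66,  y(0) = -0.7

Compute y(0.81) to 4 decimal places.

Heun: k1 = f(t_n, y_n); k2 = f(t_n + h, y_n + h·k1); y_{n+1} = y_n + (h/2)·(k1 + k2).
t=0.000000, y=-0.700000:
  k1 = f(0.000000, -0.700000) = -2.261000
  k2 = f(0.270000, -1.310470) = -2.299132
  y ← -0.700000 + (0.27/2)·(-2.261000 + (-2.299132)) = -1.315618
t=0.270000, y=-1.315618:
  k1 = f(0.270000, -1.315618) = -2.296198
  k2 = f(0.540000, -1.935591) = -2.328913
  y ← -1.315618 + (0.27/2)·(-2.296198 + (-2.328913)) = -1.940008
t=0.540000, y=-1.940008:
  k1 = f(0.540000, -1.940008) = -2.326396
  k2 = f(0.810000, -2.568135) = -2.354463
  y ← -1.940008 + (0.27/2)·(-2.326396 + (-2.354463)) = -2.571924
y(0.81) ≈ -2.5719

-2.5719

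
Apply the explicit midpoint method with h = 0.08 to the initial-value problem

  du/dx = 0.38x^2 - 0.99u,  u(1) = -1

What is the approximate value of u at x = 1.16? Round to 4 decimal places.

Midpoint: k1 = f(x_n, u_n); k2 = f(x_n + h/2, u_n + (h/2)·k1); u_{n+1} = u_n + h·k2.
x=1.000000, u=-1.000000:
  k1 = f(1.000000, -1.000000) = 1.370000
  k2 = f(1.040000, -0.945200) = 1.346756
  u ← -1.000000 + 0.08·1.346756 = -0.892260
x=1.080000, u=-0.892260:
  k1 = f(1.080000, -0.892260) = 1.326569
  k2 = f(1.120000, -0.839197) = 1.307477
  u ← -0.892260 + 0.08·1.307477 = -0.787661
u(1.16) ≈ -0.7877

-0.7877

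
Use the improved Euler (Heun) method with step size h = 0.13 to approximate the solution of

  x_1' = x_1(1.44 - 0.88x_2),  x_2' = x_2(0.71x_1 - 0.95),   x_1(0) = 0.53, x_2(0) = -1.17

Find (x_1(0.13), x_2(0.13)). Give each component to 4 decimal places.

Heun on (x_1,x_2): k1 = f(t_n, state_n); k2 = f(t_n + h, state_n + h·k1); state_{n+1} = state_n + (h/2)·(k1 + k2).
0.000000: (0.530000, -1.170000)
  k1 = (1.308888, 0.671229)
  predictor → (0.700155, -1.082740)
  k2 = (1.675340, 0.490362)
  → (0.723975, -1.094497)
(x_1(0.13), x_2(0.13)) ≈ (0.7240, -1.0945)

0.7240, -1.0945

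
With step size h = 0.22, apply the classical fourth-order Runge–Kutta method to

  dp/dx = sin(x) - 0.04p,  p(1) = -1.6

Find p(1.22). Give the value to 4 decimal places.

-1.3902

RK4: k1 = f(x_n, p_n); k2 = f(x_n + h/2, p_n + (h/2)·k1); k3 = f(x_n + h/2, p_n + (h/2)·k2); k4 = f(x_n + h, p_n + h·k3); p_{n+1} = p_n + (h/6)·(k1 + 2k2 + 2k3 + k4).
x=1.000000, p=-1.600000:
  k1 = f(1.000000, -1.600000) = 0.905471
  k2 = f(1.110000, -1.500398) = 0.955715
  k3 = f(1.110000, -1.494871) = 0.955494
  k4 = f(1.220000, -1.389791) = 0.994691
  p ← -1.600000 + (0.22/6)·(k1 + 2k2 + 2k3 + k4) = -1.390172
p(1.22) ≈ -1.3902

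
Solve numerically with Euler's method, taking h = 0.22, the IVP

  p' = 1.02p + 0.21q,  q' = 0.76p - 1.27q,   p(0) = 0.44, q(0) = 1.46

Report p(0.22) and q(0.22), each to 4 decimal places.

Euler on (p,q): p_{n+1} = p_n + h·p', q_{n+1} = q_n + h·q'.
0.000000: (0.440000, 1.460000); f=(0.755400, -1.519800) → (0.606188, 1.125644)
(p(0.22), q(0.22)) ≈ (0.6062, 1.1256)

0.6062, 1.1256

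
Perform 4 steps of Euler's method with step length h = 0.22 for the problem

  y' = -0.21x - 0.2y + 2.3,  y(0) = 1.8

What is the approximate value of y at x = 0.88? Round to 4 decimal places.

3.3386

Euler: y_{n+1} = y_n + h·f(x_n, y_n).
x=0.000000, y=1.800000: f=1.940000 → y ← 1.800000 + 0.22·1.940000 = 2.226800
x=0.220000, y=2.226800: f=1.808440 → y ← 2.226800 + 0.22·1.808440 = 2.624657
x=0.440000, y=2.624657: f=1.682669 → y ← 2.624657 + 0.22·1.682669 = 2.994844
x=0.660000, y=2.994844: f=1.562431 → y ← 2.994844 + 0.22·1.562431 = 3.338579
y(0.88) ≈ 3.3386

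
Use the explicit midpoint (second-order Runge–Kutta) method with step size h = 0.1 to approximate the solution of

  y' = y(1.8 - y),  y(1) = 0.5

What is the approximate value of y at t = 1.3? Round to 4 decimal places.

Midpoint: k1 = f(t_n, y_n); k2 = f(t_n + h/2, y_n + (h/2)·k1); y_{n+1} = y_n + h·k2.
t=1.000000, y=0.500000:
  k1 = f(1.000000, 0.500000) = 0.650000
  k2 = f(1.050000, 0.532500) = 0.674944
  y ← 0.500000 + 0.1·0.674944 = 0.567494
t=1.100000, y=0.567494:
  k1 = f(1.100000, 0.567494) = 0.699440
  k2 = f(1.150000, 0.602466) = 0.721474
  y ← 0.567494 + 0.1·0.721474 = 0.639642
t=1.200000, y=0.639642:
  k1 = f(1.200000, 0.639642) = 0.742214
  k2 = f(1.250000, 0.676752) = 0.760161
  y ← 0.639642 + 0.1·0.760161 = 0.715658
y(1.3) ≈ 0.7157

0.7157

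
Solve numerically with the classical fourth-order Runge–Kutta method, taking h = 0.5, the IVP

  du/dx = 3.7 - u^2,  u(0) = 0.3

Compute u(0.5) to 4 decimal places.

RK4: k1 = f(x_n, u_n); k2 = f(x_n + h/2, u_n + (h/2)·k1); k3 = f(x_n + h/2, u_n + (h/2)·k2); k4 = f(x_n + h, u_n + h·k3); u_{n+1} = u_n + (h/6)·(k1 + 2k2 + 2k3 + k4).
x=0.000000, u=0.300000:
  k1 = f(0.000000, 0.300000) = 3.610000
  k2 = f(0.250000, 1.202500) = 2.253994
  k3 = f(0.250000, 0.863498) = 2.954370
  k4 = f(0.500000, 1.777185) = 0.541613
  u ← 0.300000 + (0.5/6)·(k1 + 2k2 + 2k3 + k4) = 1.514028
u(0.5) ≈ 1.5140

1.5140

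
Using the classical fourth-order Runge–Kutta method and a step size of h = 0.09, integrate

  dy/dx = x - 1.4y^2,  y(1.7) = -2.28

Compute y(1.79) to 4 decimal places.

-2.9724

RK4: k1 = f(x_n, y_n); k2 = f(x_n + h/2, y_n + (h/2)·k1); k3 = f(x_n + h/2, y_n + (h/2)·k2); k4 = f(x_n + h, y_n + h·k3); y_{n+1} = y_n + (h/6)·(k1 + 2k2 + 2k3 + k4).
x=1.700000, y=-2.280000:
  k1 = f(1.700000, -2.280000) = -5.577760
  k2 = f(1.745000, -2.530999) = -7.223340
  k3 = f(1.745000, -2.605050) = -7.755802
  k4 = f(1.790000, -2.978022) = -10.626062
  y ← -2.280000 + (0.09/6)·(k1 + 2k2 + 2k3 + k4) = -2.972432
y(1.79) ≈ -2.9724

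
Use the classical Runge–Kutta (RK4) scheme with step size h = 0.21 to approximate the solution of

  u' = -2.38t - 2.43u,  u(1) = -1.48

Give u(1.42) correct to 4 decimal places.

-1.3137

RK4: k1 = f(t_n, u_n); k2 = f(t_n + h/2, u_n + (h/2)·k1); k3 = f(t_n + h/2, u_n + (h/2)·k2); k4 = f(t_n + h, u_n + h·k3); u_{n+1} = u_n + (h/6)·(k1 + 2k2 + 2k3 + k4).
t=1.000000, u=-1.480000:
  k1 = f(1.000000, -1.480000) = 1.216400
  k2 = f(1.105000, -1.352278) = 0.656136
  k3 = f(1.105000, -1.411106) = 0.799087
  k4 = f(1.210000, -1.312192) = 0.308826
  u ← -1.480000 + (0.21/6)·(k1 + 2k2 + 2k3 + k4) = -1.324752
t=1.210000, u=-1.324752:
  k1 = f(1.210000, -1.324752) = 0.339346
  k2 = f(1.315000, -1.289120) = 0.002862
  k3 = f(1.315000, -1.324451) = 0.088716
  k4 = f(1.420000, -1.306121) = -0.205726
  u ← -1.324752 + (0.21/6)·(k1 + 2k2 + 2k3 + k4) = -1.313664
u(1.42) ≈ -1.3137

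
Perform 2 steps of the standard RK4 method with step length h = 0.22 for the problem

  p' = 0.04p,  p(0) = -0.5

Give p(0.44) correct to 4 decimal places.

RK4: k1 = f(t_n, p_n); k2 = f(t_n + h/2, p_n + (h/2)·k1); k3 = f(t_n + h/2, p_n + (h/2)·k2); k4 = f(t_n + h, p_n + h·k3); p_{n+1} = p_n + (h/6)·(k1 + 2k2 + 2k3 + k4).
t=0.000000, p=-0.500000:
  k1 = f(0.000000, -0.500000) = -0.020000
  k2 = f(0.110000, -0.502200) = -0.020088
  k3 = f(0.110000, -0.502210) = -0.020088
  k4 = f(0.220000, -0.504419) = -0.020177
  p ← -0.500000 + (0.22/6)·(k1 + 2k2 + 2k3 + k4) = -0.504419
t=0.220000, p=-0.504419:
  k1 = f(0.220000, -0.504419) = -0.020177
  k2 = f(0.330000, -0.506639) = -0.020266
  k3 = f(0.330000, -0.506649) = -0.020266
  k4 = f(0.440000, -0.508878) = -0.020355
  p ← -0.504419 + (0.22/6)·(k1 + 2k2 + 2k3 + k4) = -0.508878
p(0.44) ≈ -0.5089

-0.5089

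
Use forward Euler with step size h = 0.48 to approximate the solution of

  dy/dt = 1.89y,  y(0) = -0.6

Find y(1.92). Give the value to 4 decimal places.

-7.9385

Euler: y_{n+1} = y_n + h·f(t_n, y_n).
t=0.000000, y=-0.600000: f=-1.134000 → y ← -0.600000 + 0.48·(-1.134000) = -1.144320
t=0.480000, y=-1.144320: f=-2.162765 → y ← -1.144320 + 0.48·(-2.162765) = -2.182447
t=0.960000, y=-2.182447: f=-4.124825 → y ← -2.182447 + 0.48·(-4.124825) = -4.162363
t=1.440000, y=-4.162363: f=-7.866866 → y ← -4.162363 + 0.48·(-7.866866) = -7.938459
y(1.92) ≈ -7.9385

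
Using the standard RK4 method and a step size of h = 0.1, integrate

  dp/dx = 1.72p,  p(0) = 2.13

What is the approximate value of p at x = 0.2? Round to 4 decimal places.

3.0045

RK4: k1 = f(x_n, p_n); k2 = f(x_n + h/2, p_n + (h/2)·k1); k3 = f(x_n + h/2, p_n + (h/2)·k2); k4 = f(x_n + h, p_n + h·k3); p_{n+1} = p_n + (h/6)·(k1 + 2k2 + 2k3 + k4).
x=0.000000, p=2.130000:
  k1 = f(0.000000, 2.130000) = 3.663600
  k2 = f(0.050000, 2.313180) = 3.978670
  k3 = f(0.050000, 2.328933) = 4.005766
  k4 = f(0.100000, 2.530577) = 4.352592
  p ← 2.130000 + (0.1/6)·(k1 + 2k2 + 2k3 + k4) = 2.529751
x=0.100000, p=2.529751:
  k1 = f(0.100000, 2.529751) = 4.351172
  k2 = f(0.150000, 2.747310) = 4.725373
  k3 = f(0.150000, 2.766020) = 4.757554
  k4 = f(0.200000, 3.005506) = 5.169471
  p ← 2.529751 + (0.1/6)·(k1 + 2k2 + 2k3 + k4) = 3.004526
p(0.2) ≈ 3.0045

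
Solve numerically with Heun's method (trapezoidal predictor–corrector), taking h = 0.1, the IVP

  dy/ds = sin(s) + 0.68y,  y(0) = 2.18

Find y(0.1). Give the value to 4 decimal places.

Heun: k1 = f(s_n, y_n); k2 = f(s_n + h, y_n + h·k1); y_{n+1} = y_n + (h/2)·(k1 + k2).
s=0.000000, y=2.180000:
  k1 = f(0.000000, 2.180000) = 1.482400
  k2 = f(0.100000, 2.328240) = 1.683037
  y ← 2.180000 + (0.1/2)·(1.482400 + 1.683037) = 2.338272
y(0.1) ≈ 2.3383

2.3383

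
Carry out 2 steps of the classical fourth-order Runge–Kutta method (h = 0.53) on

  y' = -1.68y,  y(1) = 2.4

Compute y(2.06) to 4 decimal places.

RK4: k1 = f(x_n, y_n); k2 = f(x_n + h/2, y_n + (h/2)·k1); k3 = f(x_n + h/2, y_n + (h/2)·k2); k4 = f(x_n + h, y_n + h·k3); y_{n+1} = y_n + (h/6)·(k1 + 2k2 + 2k3 + k4).
x=1.000000, y=2.400000:
  k1 = f(1.000000, 2.400000) = -4.032000
  k2 = f(1.265000, 1.331520) = -2.236954
  k3 = f(1.265000, 1.807207) = -3.036108
  k4 = f(1.530000, 0.790863) = -1.328649
  y ← 2.400000 + (0.53/6)·(k1 + 2k2 + 2k3 + k4) = 0.994902
x=1.530000, y=0.994902:
  k1 = f(1.530000, 0.994902) = -1.671435
  k2 = f(1.795000, 0.551971) = -0.927312
  k3 = f(1.795000, 0.749164) = -1.258596
  k4 = f(2.060000, 0.327846) = -0.550781
  y ← 0.994902 + (0.53/6)·(k1 + 2k2 + 2k3 + k4) = 0.412429
y(2.06) ≈ 0.4124

0.4124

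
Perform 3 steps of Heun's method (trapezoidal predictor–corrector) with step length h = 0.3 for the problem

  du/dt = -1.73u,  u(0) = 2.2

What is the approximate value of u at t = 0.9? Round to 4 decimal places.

0.5134

Heun: k1 = f(t_n, u_n); k2 = f(t_n + h, u_n + h·k1); u_{n+1} = u_n + (h/2)·(k1 + k2).
t=0.000000, u=2.200000:
  k1 = f(0.000000, 2.200000) = -3.806000
  k2 = f(0.300000, 1.058200) = -1.830686
  u ← 2.200000 + (0.3/2)·(-3.806000 + (-1.830686)) = 1.354497
t=0.300000, u=1.354497:
  k1 = f(0.300000, 1.354497) = -2.343280
  k2 = f(0.600000, 0.651513) = -1.127118
  u ← 1.354497 + (0.3/2)·(-2.343280 + (-1.127118)) = 0.833937
t=0.600000, u=0.833937:
  k1 = f(0.600000, 0.833937) = -1.442712
  k2 = f(0.900000, 0.401124) = -0.693944
  u ← 0.833937 + (0.3/2)·(-1.442712 + (-0.693944)) = 0.513439
u(0.9) ≈ 0.5134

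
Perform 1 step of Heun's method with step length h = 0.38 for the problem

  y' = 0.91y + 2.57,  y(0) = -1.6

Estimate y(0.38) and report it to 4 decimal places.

-1.1035

Heun: k1 = f(x_n, y_n); k2 = f(x_n + h, y_n + h·k1); y_{n+1} = y_n + (h/2)·(k1 + k2).
x=0.000000, y=-1.600000:
  k1 = f(0.000000, -1.600000) = 1.114000
  k2 = f(0.380000, -1.176680) = 1.499221
  y ← -1.600000 + (0.38/2)·(1.114000 + 1.499221) = -1.103488
y(0.38) ≈ -1.1035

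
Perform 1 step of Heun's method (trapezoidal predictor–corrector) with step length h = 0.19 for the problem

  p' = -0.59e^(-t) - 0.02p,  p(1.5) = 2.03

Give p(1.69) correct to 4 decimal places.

1.9995

Heun: k1 = f(t_n, p_n); k2 = f(t_n + h, p_n + h·k1); p_{n+1} = p_n + (h/2)·(k1 + k2).
t=1.500000, p=2.030000:
  k1 = f(1.500000, 2.030000) = -0.172247
  k2 = f(1.690000, 1.997273) = -0.148812
  p ← 2.030000 + (0.19/2)·(-0.172247 + (-0.148812)) = 1.999499
p(1.69) ≈ 1.9995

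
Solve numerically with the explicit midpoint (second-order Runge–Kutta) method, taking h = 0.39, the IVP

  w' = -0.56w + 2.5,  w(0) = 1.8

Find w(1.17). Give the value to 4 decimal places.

Midpoint: k1 = f(x_n, w_n); k2 = f(x_n + h/2, w_n + (h/2)·k1); w_{n+1} = w_n + h·k2.
x=0.000000, w=1.800000:
  k1 = f(0.000000, 1.800000) = 1.492000
  k2 = f(0.195000, 2.090940) = 1.329074
  w ← 1.800000 + 0.39·1.329074 = 2.318339
x=0.390000, w=2.318339:
  k1 = f(0.390000, 2.318339) = 1.201730
  k2 = f(0.585000, 2.552676) = 1.070501
  w ← 2.318339 + 0.39·1.070501 = 2.735834
x=0.780000, w=2.735834:
  k1 = f(0.780000, 2.735834) = 0.967933
  k2 = f(0.975000, 2.924581) = 0.862235
  w ← 2.735834 + 0.39·0.862235 = 3.072106
w(1.17) ≈ 3.0721

3.0721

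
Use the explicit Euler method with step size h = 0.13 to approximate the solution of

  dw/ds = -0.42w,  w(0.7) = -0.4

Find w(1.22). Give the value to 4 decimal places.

-0.3195

Euler: w_{n+1} = w_n + h·f(s_n, w_n).
s=0.700000, w=-0.400000: f=0.168000 → w ← -0.400000 + 0.13·0.168000 = -0.378160
s=0.830000, w=-0.378160: f=0.158827 → w ← -0.378160 + 0.13·0.158827 = -0.357512
s=0.960000, w=-0.357512: f=0.150155 → w ← -0.357512 + 0.13·0.150155 = -0.337992
s=1.090000, w=-0.337992: f=0.141957 → w ← -0.337992 + 0.13·0.141957 = -0.319538
w(1.22) ≈ -0.3195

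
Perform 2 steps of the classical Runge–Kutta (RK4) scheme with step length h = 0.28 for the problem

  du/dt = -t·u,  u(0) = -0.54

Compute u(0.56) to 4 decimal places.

RK4: k1 = f(t_n, u_n); k2 = f(t_n + h/2, u_n + (h/2)·k1); k3 = f(t_n + h/2, u_n + (h/2)·k2); k4 = f(t_n + h, u_n + h·k3); u_{n+1} = u_n + (h/6)·(k1 + 2k2 + 2k3 + k4).
t=0.000000, u=-0.540000:
  k1 = f(0.000000, -0.540000) = 0.000000
  k2 = f(0.140000, -0.540000) = 0.075600
  k3 = f(0.140000, -0.529416) = 0.074118
  k4 = f(0.280000, -0.519247) = 0.145389
  u ← -0.540000 + (0.28/6)·(k1 + 2k2 + 2k3 + k4) = -0.519241
t=0.280000, u=-0.519241:
  k1 = f(0.280000, -0.519241) = 0.145388
  k2 = f(0.420000, -0.498887) = 0.209533
  k3 = f(0.420000, -0.489907) = 0.205761
  k4 = f(0.560000, -0.461628) = 0.258512
  u ← -0.519241 + (0.28/6)·(k1 + 2k2 + 2k3 + k4) = -0.461632
u(0.56) ≈ -0.4616

-0.4616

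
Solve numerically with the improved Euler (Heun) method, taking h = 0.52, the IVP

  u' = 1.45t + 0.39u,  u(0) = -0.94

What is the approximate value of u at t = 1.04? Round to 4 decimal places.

Heun: k1 = f(t_n, u_n); k2 = f(t_n + h, u_n + h·k1); u_{n+1} = u_n + (h/2)·(k1 + k2).
t=0.000000, u=-0.940000:
  k1 = f(0.000000, -0.940000) = -0.366600
  k2 = f(0.520000, -1.130632) = 0.313054
  u ← -0.940000 + (0.52/2)·(-0.366600 + 0.313054) = -0.953922
t=0.520000, u=-0.953922:
  k1 = f(0.520000, -0.953922) = 0.381970
  k2 = f(1.040000, -0.755297) = 1.213434
  u ← -0.953922 + (0.52/2)·(0.381970 + 1.213434) = -0.539117
u(1.04) ≈ -0.5391

-0.5391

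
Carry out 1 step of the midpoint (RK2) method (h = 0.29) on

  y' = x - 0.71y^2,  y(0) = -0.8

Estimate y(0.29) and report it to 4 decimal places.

-0.9123

Midpoint: k1 = f(x_n, y_n); k2 = f(x_n + h/2, y_n + (h/2)·k1); y_{n+1} = y_n + h·k2.
x=0.000000, y=-0.800000:
  k1 = f(0.000000, -0.800000) = -0.454400
  k2 = f(0.145000, -0.865888) = -0.387331
  y ← -0.800000 + 0.29·(-0.387331) = -0.912326
y(0.29) ≈ -0.9123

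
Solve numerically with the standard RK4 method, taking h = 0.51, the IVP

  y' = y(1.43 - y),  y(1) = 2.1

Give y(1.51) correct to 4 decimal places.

RK4: k1 = f(t_n, y_n); k2 = f(t_n + h/2, y_n + (h/2)·k1); k3 = f(t_n + h/2, y_n + (h/2)·k2); k4 = f(t_n + h, y_n + h·k3); y_{n+1} = y_n + (h/6)·(k1 + 2k2 + 2k3 + k4).
t=1.000000, y=2.100000:
  k1 = f(1.000000, 2.100000) = -1.407000
  k2 = f(1.255000, 1.741215) = -0.541892
  k3 = f(1.255000, 1.961817) = -1.043329
  k4 = f(1.510000, 1.567902) = -0.216217
  y ← 2.100000 + (0.51/6)·(k1 + 2k2 + 2k3 + k4) = 1.692539
y(1.51) ≈ 1.6925

1.6925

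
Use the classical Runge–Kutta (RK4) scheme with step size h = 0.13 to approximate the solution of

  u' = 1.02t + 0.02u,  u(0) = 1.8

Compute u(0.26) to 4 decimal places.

1.8439

RK4: k1 = f(t_n, u_n); k2 = f(t_n + h/2, u_n + (h/2)·k1); k3 = f(t_n + h/2, u_n + (h/2)·k2); k4 = f(t_n + h, u_n + h·k3); u_{n+1} = u_n + (h/6)·(k1 + 2k2 + 2k3 + k4).
t=0.000000, u=1.800000:
  k1 = f(0.000000, 1.800000) = 0.036000
  k2 = f(0.065000, 1.802340) = 0.102347
  k3 = f(0.065000, 1.806653) = 0.102433
  k4 = f(0.130000, 1.813316) = 0.168866
  u ← 1.800000 + (0.13/6)·(k1 + 2k2 + 2k3 + k4) = 1.813313
t=0.130000, u=1.813313:
  k1 = f(0.130000, 1.813313) = 0.168866
  k2 = f(0.195000, 1.824289) = 0.235386
  k3 = f(0.195000, 1.828613) = 0.235472
  k4 = f(0.260000, 1.843924) = 0.302078
  u ← 1.813313 + (0.13/6)·(k1 + 2k2 + 2k3 + k4) = 1.843920
u(0.26) ≈ 1.8439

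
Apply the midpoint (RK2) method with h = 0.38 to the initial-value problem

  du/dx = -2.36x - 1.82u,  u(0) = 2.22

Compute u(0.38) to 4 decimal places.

Midpoint: k1 = f(x_n, u_n); k2 = f(x_n + h/2, u_n + (h/2)·k1); u_{n+1} = u_n + h·k2.
x=0.000000, u=2.220000:
  k1 = f(0.000000, 2.220000) = -4.040400
  k2 = f(0.190000, 1.452324) = -3.091630
  u ← 2.220000 + 0.38·(-3.091630) = 1.045181
u(0.38) ≈ 1.0452

1.0452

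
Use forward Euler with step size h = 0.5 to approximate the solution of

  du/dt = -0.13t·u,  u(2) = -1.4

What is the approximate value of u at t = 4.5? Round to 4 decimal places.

-0.4694

Euler: u_{n+1} = u_n + h·f(t_n, u_n).
t=2.000000, u=-1.400000: f=0.364000 → u ← -1.400000 + 0.5·0.364000 = -1.218000
t=2.500000, u=-1.218000: f=0.395850 → u ← -1.218000 + 0.5·0.395850 = -1.020075
t=3.000000, u=-1.020075: f=0.397829 → u ← -1.020075 + 0.5·0.397829 = -0.821160
t=3.500000, u=-0.821160: f=0.373628 → u ← -0.821160 + 0.5·0.373628 = -0.634346
t=4.000000, u=-0.634346: f=0.329860 → u ← -0.634346 + 0.5·0.329860 = -0.469416
u(4.5) ≈ -0.4694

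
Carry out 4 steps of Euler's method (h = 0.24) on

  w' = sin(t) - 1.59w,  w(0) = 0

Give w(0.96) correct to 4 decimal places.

Euler: w_{n+1} = w_n + h·f(t_n, w_n).
t=0.000000, w=0.000000: f=0.000000 → w ← 0.000000 + 0.24·0.000000 = 0.000000
t=0.240000, w=0.000000: f=0.237703 → w ← 0.000000 + 0.24·0.237703 = 0.057049
t=0.480000, w=0.057049: f=0.371072 → w ← 0.057049 + 0.24·0.371072 = 0.146106
t=0.720000, w=0.146106: f=0.427076 → w ← 0.146106 + 0.24·0.427076 = 0.248604
w(0.96) ≈ 0.2486

0.2486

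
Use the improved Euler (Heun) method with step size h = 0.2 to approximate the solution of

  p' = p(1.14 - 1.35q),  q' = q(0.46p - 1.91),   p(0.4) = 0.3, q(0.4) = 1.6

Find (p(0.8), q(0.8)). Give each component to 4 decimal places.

Heun on (p,q): k1 = f(t_n, state_n); k2 = f(t_n + h, state_n + h·k1); state_{n+1} = state_n + (h/2)·(k1 + k2).
0.400000: (0.300000, 1.600000)
  k1 = (-0.306000, -2.835200)
  predictor → (0.238800, 1.032960)
  k2 = (-0.060774, -1.859485)
  → (0.263323, 1.130531)
0.600000: (0.263323, 1.130531)
  k1 = (-0.101700, -2.022376)
  predictor → (0.242983, 0.726056)
  k2 = (0.038834, -1.305615)
  → (0.257036, 0.797732)
(p(0.8), q(0.8)) ≈ (0.2570, 0.7977)

0.2570, 0.7977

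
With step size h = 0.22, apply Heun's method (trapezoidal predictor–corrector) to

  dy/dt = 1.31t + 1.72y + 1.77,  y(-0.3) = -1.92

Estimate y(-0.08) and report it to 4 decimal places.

-2.3920

Heun: k1 = f(t_n, y_n); k2 = f(t_n + h, y_n + h·k1); y_{n+1} = y_n + (h/2)·(k1 + k2).
t=-0.300000, y=-1.920000:
  k1 = f(-0.300000, -1.920000) = -1.925400
  k2 = f(-0.080000, -2.343588) = -2.365771
  y ← -1.920000 + (0.22/2)·(-1.925400 + (-2.365771)) = -2.392029
y(-0.08) ≈ -2.3920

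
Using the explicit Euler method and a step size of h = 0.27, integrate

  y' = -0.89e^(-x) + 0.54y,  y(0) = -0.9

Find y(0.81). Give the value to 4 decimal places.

Euler: y_{n+1} = y_n + h·f(x_n, y_n).
x=0.000000, y=-0.900000: f=-1.376000 → y ← -0.900000 + 0.27·(-1.376000) = -1.271520
x=0.270000, y=-1.271520: f=-1.366029 → y ← -1.271520 + 0.27·(-1.366029) = -1.640348
x=0.540000, y=-1.640348: f=-1.404434 → y ← -1.640348 + 0.27·(-1.404434) = -2.019545
y(0.81) ≈ -2.0195

-2.0195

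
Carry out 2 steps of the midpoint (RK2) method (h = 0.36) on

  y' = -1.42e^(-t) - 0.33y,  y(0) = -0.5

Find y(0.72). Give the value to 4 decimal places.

Midpoint: k1 = f(t_n, y_n); k2 = f(t_n + h/2, y_n + (h/2)·k1); y_{n+1} = y_n + h·k2.
t=0.000000, y=-0.500000:
  k1 = f(0.000000, -0.500000) = -1.255000
  k2 = f(0.180000, -0.725900) = -0.946537
  y ← -0.500000 + 0.36·(-0.946537) = -0.840753
t=0.360000, y=-0.840753:
  k1 = f(0.360000, -0.840753) = -0.713252
  k2 = f(0.540000, -0.969139) = -0.507687
  y ← -0.840753 + 0.36·(-0.507687) = -1.023520
y(0.72) ≈ -1.0235

-1.0235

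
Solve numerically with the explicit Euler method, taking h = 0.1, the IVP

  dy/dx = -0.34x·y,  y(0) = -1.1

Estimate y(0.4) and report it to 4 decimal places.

Euler: y_{n+1} = y_n + h·f(x_n, y_n).
x=0.000000, y=-1.100000: f=0.000000 → y ← -1.100000 + 0.1·0.000000 = -1.100000
x=0.100000, y=-1.100000: f=0.037400 → y ← -1.100000 + 0.1·0.037400 = -1.096260
x=0.200000, y=-1.096260: f=0.074546 → y ← -1.096260 + 0.1·0.074546 = -1.088805
x=0.300000, y=-1.088805: f=0.111058 → y ← -1.088805 + 0.1·0.111058 = -1.077700
y(0.4) ≈ -1.0777

-1.0777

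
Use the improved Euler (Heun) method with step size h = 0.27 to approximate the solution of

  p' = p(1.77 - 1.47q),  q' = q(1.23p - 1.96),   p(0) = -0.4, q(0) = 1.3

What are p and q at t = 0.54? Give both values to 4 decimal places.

-0.5970, 0.3968

Heun on (p,q): k1 = f(t_n, state_n); k2 = f(t_n + h, state_n + h·k1); state_{n+1} = state_n + (h/2)·(k1 + k2).
0.000000: (-0.400000, 1.300000)
  k1 = (0.056400, -3.187600)
  predictor → (-0.384772, 0.439348)
  k2 = (-0.432545, -1.069052)
  → (-0.450780, 0.725352)
0.270000: (-0.450780, 0.725352)
  k1 = (-0.317228, -1.823868)
  predictor → (-0.536431, 0.232908)
  k2 = (-0.765823, -0.610174)
  → (-0.596991, 0.396756)
(p(0.54), q(0.54)) ≈ (-0.5970, 0.3968)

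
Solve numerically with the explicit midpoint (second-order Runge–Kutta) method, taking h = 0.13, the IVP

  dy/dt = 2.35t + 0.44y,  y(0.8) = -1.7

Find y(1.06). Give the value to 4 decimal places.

Midpoint: k1 = f(t_n, y_n); k2 = f(t_n + h/2, y_n + (h/2)·k1); y_{n+1} = y_n + h·k2.
t=0.800000, y=-1.700000:
  k1 = f(0.800000, -1.700000) = 1.132000
  k2 = f(0.865000, -1.626420) = 1.317125
  y ← -1.700000 + 0.13·1.317125 = -1.528774
t=0.930000, y=-1.528774:
  k1 = f(0.930000, -1.528774) = 1.512840
  k2 = f(0.995000, -1.430439) = 1.708857
  y ← -1.528774 + 0.13·1.708857 = -1.306622
y(1.06) ≈ -1.3066

-1.3066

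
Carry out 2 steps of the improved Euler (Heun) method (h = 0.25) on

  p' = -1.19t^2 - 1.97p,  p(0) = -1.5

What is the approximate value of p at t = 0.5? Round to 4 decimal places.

Heun: k1 = f(t_n, p_n); k2 = f(t_n + h, p_n + h·k1); p_{n+1} = p_n + (h/2)·(k1 + k2).
t=0.000000, p=-1.500000:
  k1 = f(0.000000, -1.500000) = 2.955000
  k2 = f(0.250000, -0.761250) = 1.425287
  p ← -1.500000 + (0.25/2)·(2.955000 + 1.425287) = -0.952464
t=0.250000, p=-0.952464:
  k1 = f(0.250000, -0.952464) = 1.801979
  k2 = f(0.500000, -0.501969) = 0.691379
  p ← -0.952464 + (0.25/2)·(1.801979 + 0.691379) = -0.640794
p(0.5) ≈ -0.6408

-0.6408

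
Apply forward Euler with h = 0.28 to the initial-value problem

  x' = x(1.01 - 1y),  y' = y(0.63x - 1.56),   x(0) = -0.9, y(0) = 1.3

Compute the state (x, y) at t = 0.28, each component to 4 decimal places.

Euler on (x,y): x_{n+1} = x_n + h·x', y_{n+1} = y_n + h·y'.
0.000000: (-0.900000, 1.300000); f=(0.261000, -2.765100) → (-0.826920, 0.525772)
(x(0.28), y(0.28)) ≈ (-0.8269, 0.5258)

-0.8269, 0.5258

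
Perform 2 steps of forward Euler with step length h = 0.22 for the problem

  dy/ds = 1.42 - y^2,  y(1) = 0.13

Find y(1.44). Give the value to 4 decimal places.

Euler: y_{n+1} = y_n + h·f(s_n, y_n).
s=1.000000, y=0.130000: f=1.403100 → y ← 0.130000 + 0.22·1.403100 = 0.438682
s=1.220000, y=0.438682: f=1.227558 → y ← 0.438682 + 0.22·1.227558 = 0.708745
y(1.44) ≈ 0.7087

0.7087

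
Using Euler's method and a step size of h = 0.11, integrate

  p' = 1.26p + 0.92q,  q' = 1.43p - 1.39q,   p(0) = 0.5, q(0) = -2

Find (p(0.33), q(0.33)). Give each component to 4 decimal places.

0.1568, -1.0704

Euler on (p,q): p_{n+1} = p_n + h·p', q_{n+1} = q_n + h·q'.
0.000000: (0.500000, -2.000000); f=(-1.210000, 3.495000) → (0.366900, -1.615550)
0.110000: (0.366900, -1.615550); f=(-1.024012, 2.770281) → (0.254259, -1.310819)
0.220000: (0.254259, -1.310819); f=(-0.885588, 2.185628) → (0.156844, -1.070400)
(p(0.33), q(0.33)) ≈ (0.1568, -1.0704)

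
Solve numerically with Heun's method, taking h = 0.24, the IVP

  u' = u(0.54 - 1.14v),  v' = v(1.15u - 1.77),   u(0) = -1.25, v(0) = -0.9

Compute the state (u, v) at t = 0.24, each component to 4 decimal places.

-1.6451, -0.4604

Heun on (u,v): k1 = f(t_n, state_n); k2 = f(t_n + h, state_n + h·k1); state_{n+1} = state_n + (h/2)·(k1 + k2).
0.000000: (-1.250000, -0.900000)
  k1 = (-1.957500, 2.886750)
  predictor → (-1.719800, -0.207180)
  k2 = (-1.334883, 0.776463)
  → (-1.645086, -0.460414)
(u(0.24), v(0.24)) ≈ (-1.6451, -0.4604)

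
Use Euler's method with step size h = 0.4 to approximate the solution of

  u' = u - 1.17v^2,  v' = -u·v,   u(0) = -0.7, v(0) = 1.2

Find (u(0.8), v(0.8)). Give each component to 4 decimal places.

Euler on (u,v): u_{n+1} = u_n + h·u', v_{n+1} = v_n + h·v'.
0.000000: (-0.700000, 1.200000); f=(-2.384800, 0.840000) → (-1.653920, 1.536000)
0.400000: (-1.653920, 1.536000); f=(-4.414296, 2.540421) → (-3.419639, 2.552168)
(u(0.8), v(0.8)) ≈ (-3.4196, 2.5522)

-3.4196, 2.5522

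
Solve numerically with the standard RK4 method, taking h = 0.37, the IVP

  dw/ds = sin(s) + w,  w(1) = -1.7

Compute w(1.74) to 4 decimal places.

RK4: k1 = f(s_n, w_n); k2 = f(s_n + h/2, w_n + (h/2)·k1); k3 = f(s_n + h/2, w_n + (h/2)·k2); k4 = f(s_n + h, w_n + h·k3); w_{n+1} = w_n + (h/6)·(k1 + 2k2 + 2k3 + k4).
s=1.000000, w=-1.700000:
  k1 = f(1.000000, -1.700000) = -0.858529
  k2 = f(1.185000, -1.858828) = -0.932329
  k3 = f(1.185000, -1.872481) = -0.945982
  k4 = f(1.370000, -2.050013) = -1.070105
  w ← -1.700000 + (0.37/6)·(k1 + 2k2 + 2k3 + k4) = -2.050591
s=1.370000, w=-2.050591:
  k1 = f(1.370000, -2.050591) = -1.070683
  k2 = f(1.555000, -2.248667) = -1.248792
  k3 = f(1.555000, -2.281617) = -1.281742
  k4 = f(1.740000, -2.524835) = -1.539116
  w ← -2.050591 + (0.37/6)·(k1 + 2k2 + 2k3 + k4) = -2.523628
w(1.74) ≈ -2.5236

-2.5236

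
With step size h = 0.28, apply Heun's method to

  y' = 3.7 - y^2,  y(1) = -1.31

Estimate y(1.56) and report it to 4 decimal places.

0.3762

Heun: k1 = f(s_n, y_n); k2 = f(s_n + h, y_n + h·k1); y_{n+1} = y_n + (h/2)·(k1 + k2).
s=1.000000, y=-1.310000:
  k1 = f(1.000000, -1.310000) = 1.983900
  k2 = f(1.280000, -0.754508) = 3.130718
  y ← -1.310000 + (0.28/2)·(1.983900 + 3.130718) = -0.593954
s=1.280000, y=-0.593954:
  k1 = f(1.280000, -0.593954) = 3.347219
  k2 = f(1.560000, 0.343268) = 3.582167
  y ← -0.593954 + (0.28/2)·(3.347219 + 3.582167) = 0.376161
y(1.56) ≈ 0.3762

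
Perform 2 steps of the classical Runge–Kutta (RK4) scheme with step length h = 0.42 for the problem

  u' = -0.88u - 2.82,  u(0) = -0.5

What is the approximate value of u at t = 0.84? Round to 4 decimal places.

RK4: k1 = f(t_n, u_n); k2 = f(t_n + h/2, u_n + (h/2)·k1); k3 = f(t_n + h/2, u_n + (h/2)·k2); k4 = f(t_n + h, u_n + h·k3); u_{n+1} = u_n + (h/6)·(k1 + 2k2 + 2k3 + k4).
t=0.000000, u=-0.500000:
  k1 = f(0.000000, -0.500000) = -2.380000
  k2 = f(0.210000, -0.999800) = -1.940176
  k3 = f(0.210000, -0.907437) = -2.021455
  k4 = f(0.420000, -1.349011) = -1.632870
  u ← -0.500000 + (0.42/6)·(k1 + 2k2 + 2k3 + k4) = -1.335529
t=0.420000, u=-1.335529:
  k1 = f(0.420000, -1.335529) = -1.644734
  k2 = f(0.630000, -1.680923) = -1.340787
  k3 = f(0.630000, -1.617095) = -1.396957
  k4 = f(0.840000, -1.922251) = -1.128419
  u ← -1.335529 + (0.42/6)·(k1 + 2k2 + 2k3 + k4) = -1.912934
u(0.84) ≈ -1.9129

-1.9129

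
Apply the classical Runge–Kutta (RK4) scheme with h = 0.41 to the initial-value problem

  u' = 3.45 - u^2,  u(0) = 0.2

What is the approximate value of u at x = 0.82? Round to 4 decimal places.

1.6993

RK4: k1 = f(x_n, u_n); k2 = f(x_n + h/2, u_n + (h/2)·k1); k3 = f(x_n + h/2, u_n + (h/2)·k2); k4 = f(x_n + h, u_n + h·k3); u_{n+1} = u_n + (h/6)·(k1 + 2k2 + 2k3 + k4).
x=0.000000, u=0.200000:
  k1 = f(0.000000, 0.200000) = 3.410000
  k2 = f(0.205000, 0.899050) = 2.641709
  k3 = f(0.205000, 0.741550) = 2.900103
  k4 = f(0.410000, 1.389042) = 1.520562
  u ← 0.200000 + (0.41/6)·(k1 + 2k2 + 2k3 + k4) = 1.294303
x=0.410000, u=1.294303:
  k1 = f(0.410000, 1.294303) = 1.774781
  k2 = f(0.615000, 1.658133) = 0.700596
  k3 = f(0.615000, 1.437925) = 1.382372
  k4 = f(0.820000, 1.861075) = -0.013601
  u ← 1.294303 + (0.41/6)·(k1 + 2k2 + 2k3 + k4) = 1.699322
u(0.82) ≈ 1.6993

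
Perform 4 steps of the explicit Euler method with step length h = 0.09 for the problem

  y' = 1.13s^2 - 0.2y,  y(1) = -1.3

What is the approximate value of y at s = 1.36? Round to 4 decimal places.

-0.6930

Euler: y_{n+1} = y_n + h·f(s_n, y_n).
s=1.000000, y=-1.300000: f=1.390000 → y ← -1.300000 + 0.09·1.390000 = -1.174900
s=1.090000, y=-1.174900: f=1.577533 → y ← -1.174900 + 0.09·1.577533 = -1.032922
s=1.180000, y=-1.032922: f=1.779996 → y ← -1.032922 + 0.09·1.779996 = -0.872722
s=1.270000, y=-0.872722: f=1.997121 → y ← -0.872722 + 0.09·1.997121 = -0.692981
y(1.36) ≈ -0.6930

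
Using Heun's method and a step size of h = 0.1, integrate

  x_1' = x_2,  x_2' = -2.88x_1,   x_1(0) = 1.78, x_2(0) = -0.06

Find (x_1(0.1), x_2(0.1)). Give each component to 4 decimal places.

1.7484, -0.5718

Heun on (x_1,x_2): k1 = f(s_n, state_n); k2 = f(s_n + h, state_n + h·k1); state_{n+1} = state_n + (h/2)·(k1 + k2).
0.000000: (1.780000, -0.060000)
  k1 = (-0.060000, -5.126400)
  predictor → (1.774000, -0.572640)
  k2 = (-0.572640, -5.109120)
  → (1.748368, -0.571776)
(x_1(0.1), x_2(0.1)) ≈ (1.7484, -0.5718)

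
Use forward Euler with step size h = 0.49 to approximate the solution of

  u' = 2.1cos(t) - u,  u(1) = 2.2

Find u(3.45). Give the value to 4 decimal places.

-1.4049

Euler: u_{n+1} = u_n + h·f(t_n, u_n).
t=1.000000, u=2.200000: f=-1.065365 → u ← 2.200000 + 0.49·(-1.065365) = 1.677971
t=1.490000, u=1.677971: f=-1.508483 → u ← 1.677971 + 0.49·(-1.508483) = 0.938814
t=1.980000, u=0.938814: f=-1.774360 → u ← 0.938814 + 0.49·(-1.774360) = 0.069378
t=2.470000, u=0.069378: f=-1.713324 → u ← 0.069378 + 0.49·(-1.713324) = -0.770151
t=2.960000, u=-0.770151: f=-1.295319 → u ← -0.770151 + 0.49·(-1.295319) = -1.404858
u(3.45) ≈ -1.4049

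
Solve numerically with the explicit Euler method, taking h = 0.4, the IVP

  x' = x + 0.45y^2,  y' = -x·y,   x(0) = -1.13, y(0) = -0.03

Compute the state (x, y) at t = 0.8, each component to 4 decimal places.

Euler on (x,y): x_{n+1} = x_n + h·x', y_{n+1} = y_n + h·y'.
0.000000: (-1.130000, -0.030000); f=(-1.129595, -0.033900) → (-1.581838, -0.043560)
0.400000: (-1.581838, -0.043560); f=(-1.580984, -0.068905) → (-2.214232, -0.071122)
(x(0.8), y(0.8)) ≈ (-2.2142, -0.0711)

-2.2142, -0.0711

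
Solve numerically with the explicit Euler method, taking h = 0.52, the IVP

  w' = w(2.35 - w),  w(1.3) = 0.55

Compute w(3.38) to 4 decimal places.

2.3587

Euler: w_{n+1} = w_n + h·f(t_n, w_n).
t=1.300000, w=0.550000: f=0.990000 → w ← 0.550000 + 0.52·0.990000 = 1.064800
t=1.820000, w=1.064800: f=1.368481 → w ← 1.064800 + 0.52·1.368481 = 1.776410
t=2.340000, w=1.776410: f=1.018931 → w ← 1.776410 + 0.52·1.018931 = 2.306254
t=2.860000, w=2.306254: f=0.100889 → w ← 2.306254 + 0.52·0.100889 = 2.358716
w(3.38) ≈ 2.3587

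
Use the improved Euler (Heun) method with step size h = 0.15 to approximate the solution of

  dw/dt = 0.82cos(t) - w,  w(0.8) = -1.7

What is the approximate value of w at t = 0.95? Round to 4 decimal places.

Heun: k1 = f(t_n, w_n); k2 = f(t_n + h, w_n + h·k1); w_{n+1} = w_n + (h/2)·(k1 + k2).
t=0.800000, w=-1.700000:
  k1 = f(0.800000, -1.700000) = 2.271300
  k2 = f(0.950000, -1.359305) = 1.836285
  w ← -1.700000 + (0.15/2)·(2.271300 + 1.836285) = -1.391931
w(0.95) ≈ -1.3919

-1.3919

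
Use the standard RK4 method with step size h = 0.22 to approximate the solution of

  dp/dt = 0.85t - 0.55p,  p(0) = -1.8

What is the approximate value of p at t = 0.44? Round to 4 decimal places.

-1.3371

RK4: k1 = f(t_n, p_n); k2 = f(t_n + h/2, p_n + (h/2)·k1); k3 = f(t_n + h/2, p_n + (h/2)·k2); k4 = f(t_n + h, p_n + h·k3); p_{n+1} = p_n + (h/6)·(k1 + 2k2 + 2k3 + k4).
t=0.000000, p=-1.800000:
  k1 = f(0.000000, -1.800000) = 0.990000
  k2 = f(0.110000, -1.691100) = 1.023605
  k3 = f(0.110000, -1.687403) = 1.021572
  k4 = f(0.220000, -1.575254) = 1.053390
  p ← -1.800000 + (0.22/6)·(k1 + 2k2 + 2k3 + k4) = -1.575096
t=0.220000, p=-1.575096:
  k1 = f(0.220000, -1.575096) = 1.053303
  k2 = f(0.330000, -1.459233) = 1.083078
  k3 = f(0.330000, -1.455957) = 1.081277
  k4 = f(0.440000, -1.337215) = 1.109468
  p ← -1.575096 + (0.22/6)·(k1 + 2k2 + 2k3 + k4) = -1.337075
p(0.44) ≈ -1.3371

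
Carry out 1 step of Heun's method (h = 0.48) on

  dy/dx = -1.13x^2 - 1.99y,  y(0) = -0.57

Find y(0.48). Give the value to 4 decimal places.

-0.3481

Heun: k1 = f(x_n, y_n); k2 = f(x_n + h, y_n + h·k1); y_{n+1} = y_n + (h/2)·(k1 + k2).
x=0.000000, y=-0.570000:
  k1 = f(0.000000, -0.570000) = 1.134300
  k2 = f(0.480000, -0.025536) = -0.209535
  y ← -0.570000 + (0.48/2)·(1.134300 + (-0.209535)) = -0.348056
y(0.48) ≈ -0.3481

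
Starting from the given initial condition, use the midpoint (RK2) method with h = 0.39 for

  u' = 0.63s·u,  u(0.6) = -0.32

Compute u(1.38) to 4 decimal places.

Midpoint: k1 = f(s_n, u_n); k2 = f(s_n + h/2, u_n + (h/2)·k1); u_{n+1} = u_n + h·k2.
s=0.600000, u=-0.320000:
  k1 = f(0.600000, -0.320000) = -0.120960
  k2 = f(0.795000, -0.343587) = -0.172086
  u ← -0.320000 + 0.39·(-0.172086) = -0.387113
s=0.990000, u=-0.387113:
  k1 = f(0.990000, -0.387113) = -0.241443
  k2 = f(1.185000, -0.434195) = -0.324148
  u ← -0.387113 + 0.39·(-0.324148) = -0.513531
u(1.38) ≈ -0.5135

-0.5135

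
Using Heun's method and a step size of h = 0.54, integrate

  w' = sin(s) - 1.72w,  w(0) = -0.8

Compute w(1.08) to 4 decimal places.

Heun: k1 = f(s_n, w_n); k2 = f(s_n + h, w_n + h·k1); w_{n+1} = w_n + (h/2)·(k1 + k2).
s=0.000000, w=-0.800000:
  k1 = f(0.000000, -0.800000) = 1.376000
  k2 = f(0.540000, -0.056960) = 0.612107
  w ← -0.800000 + (0.54/2)·(1.376000 + 0.612107) = -0.263211
s=0.540000, w=-0.263211:
  k1 = f(0.540000, -0.263211) = 0.966859
  k2 = f(1.080000, 0.258893) = 0.436662
  w ← -0.263211 + (0.54/2)·(0.966859 + 0.436662) = 0.115740
w(1.08) ≈ 0.1157

0.1157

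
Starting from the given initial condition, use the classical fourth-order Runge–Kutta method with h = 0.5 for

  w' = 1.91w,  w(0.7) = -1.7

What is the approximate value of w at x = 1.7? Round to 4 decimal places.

-11.4111

RK4: k1 = f(x_n, w_n); k2 = f(x_n + h/2, w_n + (h/2)·k1); k3 = f(x_n + h/2, w_n + (h/2)·k2); k4 = f(x_n + h, w_n + h·k3); w_{n+1} = w_n + (h/6)·(k1 + 2k2 + 2k3 + k4).
x=0.700000, w=-1.700000:
  k1 = f(0.700000, -1.700000) = -3.247000
  k2 = f(0.950000, -2.511750) = -4.797442
  k3 = f(0.950000, -2.899361) = -5.537779
  k4 = f(1.200000, -4.468889) = -8.535579
  w ← -1.700000 + (0.5/6)·(k1 + 2k2 + 2k3 + k4) = -4.404418
x=1.200000, w=-4.404418:
  k1 = f(1.200000, -4.404418) = -8.412439
  k2 = f(1.450000, -6.507528) = -12.429379
  k3 = f(1.450000, -7.511763) = -14.347468
  k4 = f(1.700000, -11.578152) = -22.114271
  w ← -4.404418 + (0.5/6)·(k1 + 2k2 + 2k3 + k4) = -11.411119
w(1.7) ≈ -11.4111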